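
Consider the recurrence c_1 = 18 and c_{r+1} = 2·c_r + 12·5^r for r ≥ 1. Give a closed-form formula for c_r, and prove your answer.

c_r = -2^r + 4·5^r

Computing the first terms: c_1 = 18, c_2 = 96, c_3 = 492. This suggests c_r = -2^r + 4·5^r.
When r = 1: the formula gives 18 = 18 = c_1.
Suppose the result is true for r = i, so c_i = -2^i + 4·5^i.
Then c_{i+1} = 2·c_i + 12·5^i = 2·(-2^i + 4·5^i) + 12·5^i = -2^(i + 1) + 4·5^(i + 1),
which is the claimed formula at r = i+1.
Hence, by induction on r, the claim holds for every r ≥ 1.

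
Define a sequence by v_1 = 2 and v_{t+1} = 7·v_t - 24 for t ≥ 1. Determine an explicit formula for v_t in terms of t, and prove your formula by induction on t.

Computing the first terms: v_1 = 2, v_2 = -10, v_3 = -94. This suggests v_t = -2·7^(t - 1) + 4.
For the base case t = 1: the formula gives 2 = 2 = v_1.
Inductive step: assume the claim holds for t = p, so v_p = -2·7^(p - 1) + 4.
Then v_{p+1} = 7·v_p - 24 = 7·(-2·7^(p - 1) + 4) - 24 = -2·7^p + 4 = -2·7^((p+1) - 1) + 4,
which is the claimed formula at t = p+1.
Hence, by induction on t, the claim holds for every t ≥ 1.

v_t = -2·7^(t - 1) + 4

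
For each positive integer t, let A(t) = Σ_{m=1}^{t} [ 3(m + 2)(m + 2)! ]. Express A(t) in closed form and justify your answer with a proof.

A(t) = 3(t + 3)! - 18

We claim A(t) = 3(t + 3)! - 18 for all t ≥ 1.
When t = 1: A(1) = 54, and the closed form gives 54. They agree.
Suppose the result is true for t = m, so A(m) = 3(m + 3)! - 18.
Then A(m+1) = A(m) + (3(m + 3)(m + 3)!) = (3(m + 3)! - 18) + (3(m + 3)(m + 3)!).
Simplifying, A(m+1) = 3((m+1) + 3)! - 18,
which is the closed form with t = m+1.
Hence, by induction on t, the claim holds for every t ≥ 1.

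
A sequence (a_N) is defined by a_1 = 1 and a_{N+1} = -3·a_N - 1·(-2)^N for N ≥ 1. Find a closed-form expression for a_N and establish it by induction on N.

Computing the first terms: a_1 = 1, a_2 = -1, a_3 = -1. This suggests a_N = -(-2)^N - (-3)^(N - 1).
When N = 1: the formula gives 1 = 1 = a_1.
Inductive step: assume the claim holds for N = j, so a_j = -(-2)^j - (-3)^(j - 1).
Then a_{j+1} = -3·a_j - 1·(-2)^j = -3·(-(-2)^j - (-3)^(j - 1)) - 1·(-2)^j = -(-2)^(j + 1) - (-3)^j = -(-2)^(j+1) - (-3)^((j+1) - 1),
which is the claimed formula at N = j+1.
By the principle of mathematical induction, the result holds for all N ≥ 1.

a_N = -(-2)^N - (-3)^(N - 1)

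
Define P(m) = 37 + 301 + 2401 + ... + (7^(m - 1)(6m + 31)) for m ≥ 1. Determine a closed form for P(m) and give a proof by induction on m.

We claim P(m) = 7^m(m + 5) - 5 for all m ≥ 1.
Base case (m = 1): P(1) = 37, and the closed form gives 37. They agree.
Suppose the result is true for m = i, so P(i) = 7^i(i + 5) - 5.
Then P(i+1) = P(i) + (7^i(6i + 37)) = (7^i(i + 5) - 5) + (7^i(6i + 37)).
Simplifying, P(i+1) = 7·7^i·i + 42·7^i - 5 = 7^(i+1)((i+1) + 5) - 5,
which is the closed form with m = i+1.
This completes the induction.

P(m) = 7^m(m + 5) - 5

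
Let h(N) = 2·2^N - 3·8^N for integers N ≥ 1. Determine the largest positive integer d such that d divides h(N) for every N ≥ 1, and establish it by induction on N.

d = 4

Computing the first values: h(1) = -20 and h(2) = -184; gcd(-20, -184) = 4, so d ≤ 4.
We prove 4 | 2·2^N - 3·8^N for all N ≥ 1 by induction on N.
Base case (N = 1): h(1) = -20 = 4·(-5), so 4 | h(1).
Inductive step: suppose the statement holds for some p ≥ 1, i.e. 4 | h(p). Then
h(p+1) − 8·h(p) = (2·2^(p+1) - 3·8^(p+1)) − 8·(2·2^p - 3·8^p) = (2)·2^p·(2 − 8) = (-12)·2^p. Since 4 | h(p) by the inductive hypothesis, 4 | 8·h(p); and 4 | -12 since -12 = 4·-3. Therefore 4 | h(p+1).
This completes the induction.
Therefore the largest such d is 4.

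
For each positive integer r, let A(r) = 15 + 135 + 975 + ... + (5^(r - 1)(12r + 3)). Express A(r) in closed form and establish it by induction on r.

A(r) = 3·5^r·r

We claim A(r) = 3·5^r·r for all r ≥ 1.
Base step (r = 1): A(1) = 15, and the closed form gives 15. They agree.
Inductive step: assume the claim holds for r = i, so A(i) = 3·5^i·i.
Then A(i+1) = A(i) + (5^i(12i + 15)) = (3·5^i·i) + (5^i(12i + 15)).
Simplifying, A(i+1) = 15·5^i(i + 1) = 3·5^(i+1)·(i+1),
which is the closed form with r = i+1.
By induction, the statement is established for all r ≥ 1.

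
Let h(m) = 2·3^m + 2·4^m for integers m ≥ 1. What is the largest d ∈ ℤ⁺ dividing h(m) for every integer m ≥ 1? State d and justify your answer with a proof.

Computing the first values: h(1) = 14 and h(2) = 50; gcd(14, 50) = 2, so d ≤ 2.
We prove 2 | 2·3^m + 2·4^m for all m ≥ 1 by induction on m.
When m = 1: h(1) = 14 = 2·(7), so 2 | h(1).
For the inductive step, assume it holds for an arbitrary i ≥ 1, i.e. 2 | h(i). Then
h(i+1) − 4·h(i) = (2·3^(i+1) + 2·4^(i+1)) − 4·(2·3^i + 2·4^i) = (2)·3^i·(3 − 4) = (-2)·3^i. Since 2 | h(i) by the inductive hypothesis, 2 | 4·h(i); and 2 | -2 since -2 = 2·-1. Therefore 2 | h(i+1).
Hence, by induction on m, the claim holds for every m ≥ 1.
Therefore the largest such d is 2.

d = 2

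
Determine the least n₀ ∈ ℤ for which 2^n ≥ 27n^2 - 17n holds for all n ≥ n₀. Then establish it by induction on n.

At n = 11: 2048 < 3080, so the inequality fails and n₀ ≥ 12. We prove 2^n ≥ 27n^2 - 17n for all n ≥ 12.
Base step (n = 12): 2^n = 4096 and 27n^2 - 17n = 3684, so 4096 ≥ 3684.
For the inductive step, assume it holds for an arbitrary m ≥ 12, so 2^m ≥ 27m^2 - 17m.
Then 2^(m + 1) = 2·(2^m) ≥ 2·(27m^2 - 17m).
Also, for m ≥ 12 we have 2·(27m^2 - 17m) ≥ 27(m+1)^2 - 17(m+1), since 2·(27m^2 - 17m) − (27(m+1)^2 - 17(m+1)) = 27m^2 - 71m - 10, which is nonnegative for all m ≥ 12.
Combining, 2^(m + 1) ≥ 27(m+1)^2 - 17(m+1).
By the principle of mathematical induction, the result holds for all n ≥ 12.
Hence the smallest such n₀ is 12.

n₀ = 12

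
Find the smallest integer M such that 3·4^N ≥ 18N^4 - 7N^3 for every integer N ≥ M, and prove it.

At N = 6: 12288 < 21816, so the inequality fails and M ≥ 7. We prove 3·4^N ≥ 18N^4 - 7N^3 for all N ≥ 7.
When N = 7: 3·4^N = 49152 and 18N^4 - 7N^3 = 40817, so 49152 ≥ 40817.
For the inductive step, assume it holds for an arbitrary r ≥ 7, so 3·4^r ≥ 18r^4 - 7r^3.
Then 3·4^(r + 1) = 4·(3·4^r) ≥ 4·(18r^4 - 7r^3).
Also, for r ≥ 7 we have 4·(18r^4 - 7r^3) ≥ 18(r+1)^4 - 7(r+1)^3, since 4·(18r^4 - 7r^3) − (18(r+1)^4 - 7(r+1)^3) = 54r^4 - 93r^3 - 87r^2 - 51r - 11, which is nonnegative for all r ≥ 7.
Combining, 3·4^(r + 1) ≥ 18(r+1)^4 - 7(r+1)^3.
By the principle of mathematical induction, the result holds for all N ≥ 7.
Hence the smallest such M is 7.

M = 7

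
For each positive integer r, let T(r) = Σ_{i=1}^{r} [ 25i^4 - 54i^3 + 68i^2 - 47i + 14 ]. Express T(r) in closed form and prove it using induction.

We claim T(r) = r(5r^4 - r^3 + 4r^2 - 3r + 1) for all r ≥ 1.
For the base case r = 1: T(1) = 6, and the closed form gives 6. They agree.
Suppose the result is true for r = i, so T(i) = i(5i^4 - i^3 + 4i^2 - 3i + 1).
Then T(i+1) = T(i) + (25i^4 + 46i^3 + 56i^2 + 27i + 6) = (i(5i^4 - i^3 + 4i^2 - 3i + 1)) + (25i^4 + 46i^3 + 56i^2 + 27i + 6).
Simplifying, T(i+1) = (i + 1)(5i^4 + 19i^3 + 31i^2 + 22i + 6) = (i+1)(5(i+1)^4 - (i+1)^3 + 4(i+1)^2 - 3(i+1) + 1),
which is the closed form with r = i+1.
This completes the induction.

T(r) = r(5r^4 - r^3 + 4r^2 - 3r + 1)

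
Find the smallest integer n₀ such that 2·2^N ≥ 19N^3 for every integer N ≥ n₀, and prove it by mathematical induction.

n₀ = 15

At N = 14: 32768 < 52136, so the inequality fails and n₀ ≥ 15. We prove 2·2^N ≥ 19N^3 for all N ≥ 15.
Base step (N = 15): 2·2^N = 65536 and 19N^3 = 64125, so 65536 ≥ 64125.
Inductive step: assume the claim holds for N = k, so 2·2^k ≥ 19k^3.
Then 2·2^(k + 1) = 2·(2·2^k) ≥ 2·(19k^3).
Also, for k ≥ 15 we have 2·(19k^3) ≥ 19(k+1)^3, since 2 ≥ (1 + 1/k)^3 for all k ≥ 15.
Combining, 2·2^(k + 1) ≥ 19(k+1)^3.
This completes the induction.
Hence the smallest such n₀ is 15.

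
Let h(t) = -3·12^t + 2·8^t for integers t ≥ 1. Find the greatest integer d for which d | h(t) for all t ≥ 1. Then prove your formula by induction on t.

Computing the first values: h(1) = -20 and h(2) = -304; gcd(-20, -304) = 4, so d ≤ 4.
We prove 4 | -3·12^t + 2·8^t for all t ≥ 1 by induction on t.
When t = 1: h(1) = -20 = 4·(-5), so 4 | h(1).
Inductive step: suppose the statement holds for some p ≥ 1, i.e. 4 | h(p). Then
h(p+1) − 12·h(p) = (-3·12^(p+1) + 2·8^(p+1)) − 12·(-3·12^p + 2·8^p) = (2)·8^p·(8 − 12) = (-8)·8^p. Since 4 | h(p) by the inductive hypothesis, 4 | 12·h(p); and 4 | -8 since -8 = 4·-2. Therefore 4 | h(p+1).
By the principle of mathematical induction, the result holds for all t ≥ 1.
Therefore the largest such d is 4.

d = 4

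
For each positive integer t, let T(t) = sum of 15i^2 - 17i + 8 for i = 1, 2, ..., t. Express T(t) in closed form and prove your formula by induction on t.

We claim T(t) = t(5t^2 - t + 2) for all t ≥ 1.
When t = 1: T(1) = 6, and the closed form gives 6. They agree.
Inductive step: suppose the statement holds for some i ≥ 1, so T(i) = i(5i^2 - i + 2).
Then T(i+1) = T(i) + (15i^2 + 13i + 6) = (i(5i^2 - i + 2)) + (15i^2 + 13i + 6).
Simplifying, T(i+1) = (i + 1)(5i^2 + 9i + 6) = (i+1)(5(i+1)^2 - (i+1) + 2),
which is the closed form with t = i+1.
This completes the induction.

T(t) = t(5t^2 - t + 2)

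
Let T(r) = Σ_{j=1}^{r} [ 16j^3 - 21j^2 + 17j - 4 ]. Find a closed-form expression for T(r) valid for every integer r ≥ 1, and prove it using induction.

T(r) = r(4r^3 + r^2 + 2r + 1)

We claim T(r) = r(4r^3 + r^2 + 2r + 1) for all r ≥ 1.
For the base case r = 1: T(1) = 8, and the closed form gives 8. They agree.
Suppose the result is true for r = j, so T(j) = j(4j^3 + j^2 + 2j + 1).
Then T(j+1) = T(j) + (16j^3 + 27j^2 + 23j + 8) = (j(4j^3 + j^2 + 2j + 1)) + (16j^3 + 27j^2 + 23j + 8).
Simplifying, T(j+1) = (j + 1)(4j^3 + 13j^2 + 16j + 8) = (j+1)(4(j+1)^3 + (j+1)^2 + 2(j+1) + 1),
which is the closed form with r = j+1.
By the principle of mathematical induction, the result holds for all r ≥ 1.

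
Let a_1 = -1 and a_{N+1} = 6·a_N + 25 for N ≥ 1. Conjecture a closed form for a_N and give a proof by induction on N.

a_N = 4·6^(N - 1) - 5

Computing the first terms: a_1 = -1, a_2 = 19, a_3 = 139. This suggests a_N = 4·6^(N - 1) - 5.
Base step (N = 1): the formula gives -1 = -1 = a_1.
For the inductive step, assume it holds for an arbitrary r ≥ 1, so a_r = 4·6^(r - 1) - 5.
Then a_{r+1} = 6·a_r + 25 = 6·(4·6^(r - 1) - 5) + 25 = 4·6^r - 5 = 4·6^((r+1) - 1) - 5,
which is the claimed formula at N = r+1.
By the principle of mathematical induction, the result holds for all N ≥ 1.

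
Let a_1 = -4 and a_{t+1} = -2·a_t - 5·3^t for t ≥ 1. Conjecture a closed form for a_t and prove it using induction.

a_t = -(-2)^(t - 1) - 3^t

Computing the first terms: a_1 = -4, a_2 = -7, a_3 = -31. This suggests a_t = -(-2)^(t - 1) - 3^t.
When t = 1: the formula gives -4 = -4 = a_1.
Suppose the result is true for t = p, so a_p = -(-2)^(p - 1) - 3^p.
Then a_{p+1} = -2·a_p - 5·3^p = -2·(-(-2)^(p - 1) - 3^p) - 5·3^p = -(-2)^p - 3^(p + 1) = -(-2)^((p+1) - 1) - 3^(p+1),
which is the claimed formula at t = p+1.
By the principle of mathematical induction, the result holds for all t ≥ 1.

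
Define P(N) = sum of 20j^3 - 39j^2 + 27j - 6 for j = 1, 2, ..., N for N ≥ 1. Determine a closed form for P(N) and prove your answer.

We claim P(N) = N(5N^3 - 3N^2 - N + 1) for all N ≥ 1.
Base step (N = 1): P(1) = 2, and the closed form gives 2. They agree.
Suppose the result is true for N = j, so P(j) = j(5j^3 - 3j^2 - j + 1).
Then P(j+1) = P(j) + (20j^3 + 21j^2 + 9j + 2) = (j(5j^3 - 3j^2 - j + 1)) + (20j^3 + 21j^2 + 9j + 2).
Simplifying, P(j+1) = (j + 1)(5j^3 + 12j^2 + 8j + 2) = (j+1)(5(j+1)^3 - 3(j+1)^2 - (j+1) + 1),
which is the closed form with N = j+1.
This completes the induction.

P(N) = N(5N^3 - 3N^2 - N + 1)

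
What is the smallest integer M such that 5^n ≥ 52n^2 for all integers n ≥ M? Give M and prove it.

At n = 4: 625 < 832, so the inequality fails and M ≥ 5. We prove 5^n ≥ 52n^2 for all n ≥ 5.
Base case (n = 5): 5^n = 3125 and 52n^2 = 1300, so 3125 ≥ 1300.
For the inductive step, assume it holds for an arbitrary p ≥ 5, so 5^p ≥ 52p^2.
Then 5^(p + 1) = 5·(5^p) ≥ 5·(52p^2).
Also, for p ≥ 5 we have 5·(52p^2) ≥ 52(p+1)^2, since 5 ≥ (1 + 1/p)^2 for all p ≥ 5.
Combining, 5^(p + 1) ≥ 52(p+1)^2.
By the principle of mathematical induction, the result holds for all n ≥ 5.
Hence the smallest such M is 5.

M = 5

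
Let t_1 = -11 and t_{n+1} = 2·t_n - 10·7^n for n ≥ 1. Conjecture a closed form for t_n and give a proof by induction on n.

t_n = 3·2^(n - 1) - 2·7^n

Computing the first terms: t_1 = -11, t_2 = -92, t_3 = -674. This suggests t_n = 3·2^(n - 1) - 2·7^n.
When n = 1: the formula gives -11 = -11 = t_1.
Inductive step: assume the claim holds for n = j, so t_j = 3·2^(j - 1) - 2·7^j.
Then t_{j+1} = 2·t_j - 10·7^j = 2·(3·2^(j - 1) - 2·7^j) - 10·7^j = 3·2^j - 2·7^(j + 1) = 3·2^((j+1) - 1) - 2·7^(j+1),
which is the claimed formula at n = j+1.
By induction, the statement is established for all n ≥ 1.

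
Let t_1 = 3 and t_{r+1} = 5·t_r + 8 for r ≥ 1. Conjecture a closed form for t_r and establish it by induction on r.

Computing the first terms: t_1 = 3, t_2 = 23, t_3 = 123. This suggests t_r = 5^r - 2.
For the base case r = 1: the formula gives 3 = 3 = t_1.
Inductive step: suppose the statement holds for some p ≥ 1, so t_p = 5^p - 2.
Then t_{p+1} = 5·t_p + 8 = 5·(5^p - 2) + 8 = 5^(p + 1) - 2,
which is the claimed formula at r = p+1.
By the principle of mathematical induction, the result holds for all r ≥ 1.

t_r = 5^r - 2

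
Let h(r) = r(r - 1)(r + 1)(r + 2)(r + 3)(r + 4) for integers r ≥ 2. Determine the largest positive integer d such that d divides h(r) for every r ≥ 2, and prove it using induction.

Computing the first values: h(2) = 720 and h(3) = 5040; gcd(720, 5040) = 720, so d ≤ 720.
We prove 720 | r(r - 1)(r + 1)(r + 2)(r + 3)(r + 4) for all r ≥ 2 by induction on r.
Base case (r = 2): h(2) = 720 = 720·(1), so 720 | h(2).
For the inductive step, assume it holds for an arbitrary p ≥ 2, i.e. 720 | h(p). Then
h(p+1) − h(p) = p·(p+1)·(p+2)·(p+3)·(p+4)·(p+5) − (p-1)·p·(p+1)·(p+2)·(p+3)·(p+4) = p·(p+1)·(p+2)·(p+3)·(p+4)·[(p+5) − (p-1)] = 6·p·(p+1)·(p+2)·(p+3)·(p+4). The product of 5 consecutive integers is divisible by (5)! = 120, so h(p+1) − h(p) is divisible by 6·120 = 720. By the inductive hypothesis 720 | h(p), hence 720 | h(p+1).
Hence, by induction on r, the claim holds for every r ≥ 2.
Therefore the largest such d is 720.

d = 720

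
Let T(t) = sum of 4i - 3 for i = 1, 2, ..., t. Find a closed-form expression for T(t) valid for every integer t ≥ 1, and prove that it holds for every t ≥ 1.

We claim T(t) = t(2t - 1) for all t ≥ 1.
Base case (t = 1): T(1) = 1, and the closed form gives 1. They agree.
Inductive step: suppose the statement holds for some i ≥ 1, so T(i) = i(2i - 1).
Then T(i+1) = T(i) + (4i + 1) = (i(2i - 1)) + (4i + 1).
Simplifying, T(i+1) = (i + 1)(2i + 1) = (i+1)(2(i+1) - 1),
which is the closed form with t = i+1.
By induction, the statement is established for all t ≥ 1.

T(t) = t(2t - 1)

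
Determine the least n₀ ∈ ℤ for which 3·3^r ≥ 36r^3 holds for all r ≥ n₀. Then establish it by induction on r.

n₀ = 8

At r = 7: 6561 < 12348, so the inequality fails and n₀ ≥ 8. We prove 3·3^r ≥ 36r^3 for all r ≥ 8.
For the base case r = 8: 3·3^r = 19683 and 36r^3 = 18432, so 19683 ≥ 18432.
Suppose the result is true for r = k, so 3·3^k ≥ 36k^3.
Then 3·3^(k + 1) = 3·(3·3^k) ≥ 3·(36k^3).
Also, for k ≥ 8 we have 3·(36k^3) ≥ 36(k+1)^3, since 3 ≥ (1 + 1/k)^3 for all k ≥ 8.
Combining, 3·3^(k + 1) ≥ 36(k+1)^3.
By induction, the statement is established for all r ≥ 8.
Hence the smallest such n₀ is 8.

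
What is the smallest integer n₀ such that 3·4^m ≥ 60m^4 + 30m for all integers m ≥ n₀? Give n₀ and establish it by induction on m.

At m = 8: 196608 < 246000, so the inequality fails and n₀ ≥ 9. We prove 3·4^m ≥ 60m^4 + 30m for all m ≥ 9.
Base case (m = 9): 3·4^m = 786432 and 60m^4 + 30m = 393930, so 786432 ≥ 393930.
For the inductive step, assume it holds for an arbitrary i ≥ 9, so 3·4^i ≥ 60i^4 + 30i.
Then 3·4^(i + 1) = 4·(3·4^i) ≥ 4·(60i^4 + 30i).
Also, for i ≥ 9 we have 4·(60i^4 + 30i) ≥ 60(i+1)^4 + 30(i+1), since 4·(60i^4 + 30i) − (60(i+1)^4 + 30(i+1)) = 180i^4 - 240i^3 - 360i^2 - 150i - 90, which is nonnegative for all i ≥ 9.
Combining, 3·4^(i + 1) ≥ 60(i+1)^4 + 30(i+1).
By the principle of mathematical induction, the result holds for all m ≥ 9.
Hence the smallest such n₀ is 9.

n₀ = 9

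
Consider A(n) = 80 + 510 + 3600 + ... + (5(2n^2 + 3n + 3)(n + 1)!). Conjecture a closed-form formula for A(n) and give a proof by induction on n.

A(n) = (10n + 5)(n + 2)! - 10

We claim A(n) = (10n + 5)(n + 2)! - 10 for all n ≥ 1.
Base step (n = 1): A(1) = 80, and the closed form gives 80. They agree.
Inductive step: suppose the statement holds for some j ≥ 1, so A(j) = (10j + 5)(j + 2)! - 10.
Then A(j+1) = A(j) + (5(2j^2 + 7j + 8)(j + 2)!) = ((10j + 5)(j + 2)! - 10) + (5(2j^2 + 7j + 8)(j + 2)!).
Simplifying, A(j+1) = (10(j+1) + 5)((j+1) + 2)! - 10,
which is the closed form with n = j+1.
By induction, the statement is established for all n ≥ 1.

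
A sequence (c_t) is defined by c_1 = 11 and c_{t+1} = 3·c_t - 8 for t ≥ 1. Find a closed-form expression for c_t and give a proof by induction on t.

Computing the first terms: c_1 = 11, c_2 = 25, c_3 = 67. This suggests c_t = 7·3^(t - 1) + 4.
When t = 1: the formula gives 11 = 11 = c_1.
For the inductive step, assume it holds for an arbitrary m ≥ 1, so c_m = 7·3^(m - 1) + 4.
Then c_{m+1} = 3·c_m - 8 = 3·(7·3^(m - 1) + 4) - 8 = 7·3^m + 4 = 7·3^((m+1) - 1) + 4,
which is the claimed formula at t = m+1.
Hence, by induction on t, the claim holds for every t ≥ 1.

c_t = 7·3^(t - 1) + 4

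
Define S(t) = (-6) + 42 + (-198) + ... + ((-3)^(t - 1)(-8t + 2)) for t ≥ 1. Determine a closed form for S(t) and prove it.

We claim S(t) = 2(-3)^t·t for all t ≥ 1.
Base step (t = 1): S(1) = -6, and the closed form gives -6. They agree.
Inductive step: assume the claim holds for t = k, so S(k) = 2(-3)^k·k.
Then S(k+1) = S(k) + ((-3)^k(-8k - 6)) = (2(-3)^k·k) + ((-3)^k(-8k - 6)).
Simplifying, S(k+1) = (-3)^(k + 1)(2k + 2) = 2(-3)^(k+1)·(k+1),
which is the closed form with t = k+1.
Hence, by induction on t, the claim holds for every t ≥ 1.

S(t) = 2(-3)^t·t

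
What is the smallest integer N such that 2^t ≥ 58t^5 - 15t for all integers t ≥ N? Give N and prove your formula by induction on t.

N = 31

At t = 30: 1073741824 < 1409399550, so the inequality fails and N ≥ 31. We prove 2^t ≥ 58t^5 - 15t for all t ≥ 31.
Base step (t = 31): 2^t = 2147483648 and 58t^5 - 15t = 1660490293, so 2147483648 ≥ 1660490293.
For the inductive step, assume it holds for an arbitrary i ≥ 31, so 2^i ≥ 58i^5 - 15i.
Then 2^(i + 1) = 2·(2^i) ≥ 2·(58i^5 - 15i).
Also, for i ≥ 31 we have 2·(58i^5 - 15i) ≥ 58(i+1)^5 - 15(i+1), since 2·(58i^5 - 15i) − (58(i+1)^5 - 15(i+1)) = 58i^5 - 290i^4 - 580i^3 - 580i^2 - 305i - 43, which is nonnegative for all i ≥ 31.
Combining, 2^(i + 1) ≥ 58(i+1)^5 - 15(i+1).
This completes the induction.
Hence the smallest such N is 31.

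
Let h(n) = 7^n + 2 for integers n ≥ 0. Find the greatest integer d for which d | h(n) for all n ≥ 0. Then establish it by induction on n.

d = 3

Computing the first values: h(0) = 3 and h(1) = 9; gcd(3, 9) = 3, so d ≤ 3.
We prove 3 | 7^n + 2 for all n ≥ 0 by induction on n.
Base step (n = 0): h(0) = 3 = 3·(1), so 3 | h(0).
Suppose the result is true for n = i, i.e. 3 | h(i). Then
h(i+1) = 7^(i+1) + 2 = 7·(7^i + 2) - 12 = 7·h(i) - 12. The first term is divisible by 3 by the inductive hypothesis, and -12 is divisible by 3. Hence 3 | h(i+1).
This completes the induction.
Therefore the largest such d is 3.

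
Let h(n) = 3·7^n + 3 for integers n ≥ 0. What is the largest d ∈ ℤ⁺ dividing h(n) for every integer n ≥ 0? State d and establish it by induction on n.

Computing the first values: h(0) = 6 and h(1) = 24; gcd(6, 24) = 6, so d ≤ 6.
We prove 6 | 3·7^n + 3 for all n ≥ 0 by induction on n.
When n = 0: h(0) = 6 = 6·(1), so 6 | h(0).
Suppose the result is true for n = k, i.e. 6 | h(k). Then
h(k+1) = 3·7^(k+1) + 3 = 7·(3·7^k + 3) - 18 = 7·h(k) - 18. The first term is divisible by 6 by the inductive hypothesis, and -18 is divisible by 6. Hence 6 | h(k+1).
Hence, by induction on n, the claim holds for every n ≥ 0.
Therefore the largest such d is 6.

d = 6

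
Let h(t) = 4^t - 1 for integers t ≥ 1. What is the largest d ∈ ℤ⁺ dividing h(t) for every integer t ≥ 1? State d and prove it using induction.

Computing the first values: h(1) = 3 and h(2) = 15; gcd(3, 15) = 3, so d ≤ 3.
We prove 3 | 4^t - 1 for all t ≥ 1 by induction on t.
Base step (t = 1): h(1) = 3 = 3·(1), so 3 | h(1).
Inductive step: suppose the statement holds for some m ≥ 1, i.e. 3 | h(m). Then
4^{m+1} − 1^{m+1} = 4·4^m − 1·1^m = 4·(4^m − 1^m) + (3)·1^m. The first term is divisible by 3 by the inductive hypothesis, and the second term (3)·1^m is divisible by 3 since 3 | 3. Hence 3 | h(m+1).
By induction, the statement is established for all t ≥ 1.
Therefore the largest such d is 3.

d = 3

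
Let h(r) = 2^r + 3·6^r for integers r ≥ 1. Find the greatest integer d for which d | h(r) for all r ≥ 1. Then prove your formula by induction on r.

Computing the first values: h(1) = 20 and h(2) = 112; gcd(20, 112) = 4, so d ≤ 4.
We prove 4 | 2^r + 3·6^r for all r ≥ 1 by induction on r.
For the base case r = 1: h(1) = 20 = 4·(5), so 4 | h(1).
Inductive step: assume the claim holds for r = p, i.e. 4 | h(p). Then
h(p+1) − 6·h(p) = (2^(p+1) + 3·6^(p+1)) − 6·(2^p + 3·6^p) = (1)·2^p·(2 − 6) = (-4)·2^p. Since 4 | h(p) by the inductive hypothesis, 4 | 6·h(p); and 4 | -4 since -4 = 4·-1. Therefore 4 | h(p+1).
This completes the induction.
Therefore the largest such d is 4.

d = 4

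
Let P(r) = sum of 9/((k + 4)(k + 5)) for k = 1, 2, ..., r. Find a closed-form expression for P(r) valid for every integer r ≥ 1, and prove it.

We claim P(r) = 9r/(5(r + 5)) for all r ≥ 1.
For the base case r = 1: P(1) = 3/10, and the closed form gives 3/10. They agree.
Inductive step: suppose the statement holds for some k ≥ 1, so P(k) = 9k/(5(k + 5)).
Then P(k+1) = P(k) + (9/((k + 5)(k + 6))) = (9k/(5(k + 5))) + (9/((k + 5)(k + 6))).
Simplifying, P(k+1) = 9(k + 1)/(5(k + 6)) = 9(k+1)/(5((k+1) + 5)),
which is the closed form with r = k+1.
By induction, the statement is established for all r ≥ 1.

P(r) = 9r/(5(r + 5))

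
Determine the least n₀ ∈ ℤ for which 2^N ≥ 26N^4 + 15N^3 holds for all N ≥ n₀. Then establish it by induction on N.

n₀ = 23

At N = 22: 4194304 < 6250376, so the inequality fails and n₀ ≥ 23. We prove 2^N ≥ 26N^4 + 15N^3 for all N ≥ 23.
Base step (N = 23): 2^N = 8388608 and 26N^4 + 15N^3 = 7458371, so 8388608 ≥ 7458371.
For the inductive step, assume it holds for an arbitrary k ≥ 23, so 2^k ≥ 26k^4 + 15k^3.
Then 2^(k + 1) = 2·(2^k) ≥ 2·(26k^4 + 15k^3).
Also, for k ≥ 23 we have 2·(26k^4 + 15k^3) ≥ 26(k+1)^4 + 15(k+1)^3, since 2·(26k^4 + 15k^3) − (26(k+1)^4 + 15(k+1)^3) = 26k^4 - 89k^3 - 201k^2 - 149k - 41, which is nonnegative for all k ≥ 23.
Combining, 2^(k + 1) ≥ 26(k+1)^4 + 15(k+1)^3.
This completes the induction.
Hence the smallest such n₀ is 23.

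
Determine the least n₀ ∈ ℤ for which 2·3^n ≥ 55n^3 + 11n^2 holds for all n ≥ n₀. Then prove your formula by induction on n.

At n = 9: 39366 < 40986, so the inequality fails and n₀ ≥ 10. We prove 2·3^n ≥ 55n^3 + 11n^2 for all n ≥ 10.
For the base case n = 10: 2·3^n = 118098 and 55n^3 + 11n^2 = 56100, so 118098 ≥ 56100.
For the inductive step, assume it holds for an arbitrary k ≥ 10, so 2·3^k ≥ 55k^3 + 11k^2.
Then 2·3^(k + 1) = 3·(2·3^k) ≥ 3·(55k^3 + 11k^2).
Also, for k ≥ 10 we have 3·(55k^3 + 11k^2) ≥ 55(k+1)^3 + 11(k+1)^2, since 3·(55k^3 + 11k^2) − (55(k+1)^3 + 11(k+1)^2) = 110k^3 - 143k^2 - 187k - 66, which is nonnegative for all k ≥ 10.
Combining, 2·3^(k + 1) ≥ 55(k+1)^3 + 11(k+1)^2.
This completes the induction.
Hence the smallest such n₀ is 10.

n₀ = 10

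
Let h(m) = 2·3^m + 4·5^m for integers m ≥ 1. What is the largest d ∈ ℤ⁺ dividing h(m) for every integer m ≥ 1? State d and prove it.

Computing the first values: h(1) = 26 and h(2) = 118; gcd(26, 118) = 2, so d ≤ 2.
We prove 2 | 2·3^m + 4·5^m for all m ≥ 1 by induction on m.
Base step (m = 1): h(1) = 26 = 2·(13), so 2 | h(1).
Suppose the result is true for m = i, i.e. 2 | h(i). Then
h(i+1) − 5·h(i) = (2·3^(i+1) + 4·5^(i+1)) − 5·(2·3^i + 4·5^i) = (2)·3^i·(3 − 5) = (-4)·3^i. Since 2 | h(i) by the inductive hypothesis, 2 | 5·h(i); and 2 | -4 since -4 = 2·-2. Therefore 2 | h(i+1).
By induction, the statement is established for all m ≥ 1.
Therefore the largest such d is 2.

d = 2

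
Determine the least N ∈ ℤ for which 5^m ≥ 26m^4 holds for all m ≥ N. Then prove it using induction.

N = 7

At m = 6: 15625 < 33696, so the inequality fails and N ≥ 7. We prove 5^m ≥ 26m^4 for all m ≥ 7.
For the base case m = 7: 5^m = 78125 and 26m^4 = 62426, so 78125 ≥ 62426.
Suppose the result is true for m = k, so 5^k ≥ 26k^4.
Then 5^(k + 1) = 5·(5^k) ≥ 5·(26k^4).
Also, for k ≥ 7 we have 5·(26k^4) ≥ 26(k+1)^4, since 5 ≥ (1 + 1/k)^4 for all k ≥ 7.
Combining, 5^(k + 1) ≥ 26(k+1)^4.
By the principle of mathematical induction, the result holds for all m ≥ 7.
Hence the smallest such N is 7.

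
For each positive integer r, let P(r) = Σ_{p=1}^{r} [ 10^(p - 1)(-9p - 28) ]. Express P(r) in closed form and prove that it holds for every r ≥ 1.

P(r) = -10^r(r + 3) + 3

We claim P(r) = -10^r(r + 3) + 3 for all r ≥ 1.
When r = 1: P(1) = -37, and the closed form gives -37. They agree.
Inductive step: assume the claim holds for r = p, so P(p) = -10^p(p + 3) + 3.
Then P(p+1) = P(p) + (10^p(-9p - 37)) = (-10^p(p + 3) + 3) + (10^p(-9p - 37)).
Simplifying, P(p+1) = -10·10^p·p - 40·10^p + 3 = -10^(p+1)((p+1) + 3) + 3,
which is the closed form with r = p+1.
Hence, by induction on r, the claim holds for every r ≥ 1.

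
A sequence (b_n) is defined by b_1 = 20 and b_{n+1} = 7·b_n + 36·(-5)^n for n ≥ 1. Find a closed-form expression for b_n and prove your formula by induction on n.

b_n = -3(-5)^n + 5·7^(n - 1)

Computing the first terms: b_1 = 20, b_2 = -40, b_3 = 620. This suggests b_n = -3(-5)^n + 5·7^(n - 1).
When n = 1: the formula gives 20 = 20 = b_1.
Inductive step: suppose the statement holds for some k ≥ 1, so b_k = -3(-5)^k + 5·7^(k - 1).
Then b_{k+1} = 7·b_k + 36·(-5)^k = 7·(-3(-5)^k + 5·7^(k - 1)) + 36·(-5)^k = -3(-5)^(k + 1) + 5·7^k = -3(-5)^(k+1) + 5·7^((k+1) - 1),
which is the claimed formula at n = k+1.
By the principle of mathematical induction, the result holds for all n ≥ 1.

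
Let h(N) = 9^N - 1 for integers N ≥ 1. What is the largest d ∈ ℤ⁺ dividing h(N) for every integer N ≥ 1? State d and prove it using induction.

d = 8

Computing the first values: h(1) = 8 and h(2) = 80; gcd(8, 80) = 8, so d ≤ 8.
We prove 8 | 9^N - 1 for all N ≥ 1 by induction on N.
Base case (N = 1): h(1) = 8 = 8·(1), so 8 | h(1).
Inductive step: assume the claim holds for N = j, i.e. 8 | h(j). Then
9^{j+1} − 1^{j+1} = 9·9^j − 1·1^j = 9·(9^j − 1^j) + (8)·1^j. The first term is divisible by 8 by the inductive hypothesis, and the second term (8)·1^j is divisible by 8 since 8 | 8. Hence 8 | h(j+1).
This completes the induction.
Therefore the largest such d is 8.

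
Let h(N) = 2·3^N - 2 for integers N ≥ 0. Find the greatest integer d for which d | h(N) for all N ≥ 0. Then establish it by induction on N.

d = 4

Computing the first values: h(0) = 0 and h(1) = 4; gcd(0, 4) = 4, so d ≤ 4.
We prove 4 | 2·3^N - 2 for all N ≥ 0 by induction on N.
For the base case N = 0: h(0) = 0 = 4·(0), so 4 | h(0).
Inductive step: suppose the statement holds for some k ≥ 0, i.e. 4 | h(k). Then
h(k+1) = 2·3^(k+1) - 2 = 3·(2·3^k - 2) + 4 = 3·h(k) + 4. The first term is divisible by 4 by the inductive hypothesis, and 4 is divisible by 4. Hence 4 | h(k+1).
By the principle of mathematical induction, the result holds for all N ≥ 0.
Therefore the largest such d is 4.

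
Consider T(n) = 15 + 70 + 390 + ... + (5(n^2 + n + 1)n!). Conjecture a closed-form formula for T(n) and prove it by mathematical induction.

T(n) = (5n + 5)(n + 1)! - 5

We claim T(n) = (5n + 5)(n + 1)! - 5 for all n ≥ 1.
When n = 1: T(1) = 15, and the closed form gives 15. They agree.
Suppose the result is true for n = k, so T(k) = (5k + 5)(k + 1)! - 5.
Then T(k+1) = T(k) + (5(k^2 + 3k + 3)(k + 1)!) = ((5k + 5)(k + 1)! - 5) + (5(k^2 + 3k + 3)(k + 1)!).
Simplifying, T(k+1) = (5(k+1) + 5)((k+1) + 1)! - 5,
which is the closed form with n = k+1.
By the principle of mathematical induction, the result holds for all n ≥ 1.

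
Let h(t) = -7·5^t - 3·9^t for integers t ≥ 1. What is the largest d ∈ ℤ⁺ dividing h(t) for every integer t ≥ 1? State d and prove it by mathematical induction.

d = 2

Computing the first values: h(1) = -62 and h(2) = -418; gcd(-62, -418) = 2, so d ≤ 2.
We prove 2 | -7·5^t - 3·9^t for all t ≥ 1 by induction on t.
For the base case t = 1: h(1) = -62 = 2·(-31), so 2 | h(1).
For the inductive step, assume it holds for an arbitrary r ≥ 1, i.e. 2 | h(r). Then
h(r+1) − 9·h(r) = (-7·5^(r+1) - 3·9^(r+1)) − 9·(-7·5^r - 3·9^r) = (-7)·5^r·(5 − 9) = (28)·5^r. Since 2 | h(r) by the inductive hypothesis, 2 | 9·h(r); and 2 | 28 since 28 = 2·14. Therefore 2 | h(r+1).
Hence, by induction on t, the claim holds for every t ≥ 1.
Therefore the largest such d is 2.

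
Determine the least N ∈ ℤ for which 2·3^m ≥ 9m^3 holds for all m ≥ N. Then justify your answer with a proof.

N = 7

At m = 6: 1458 < 1944, so the inequality fails and N ≥ 7. We prove 2·3^m ≥ 9m^3 for all m ≥ 7.
Base case (m = 7): 2·3^m = 4374 and 9m^3 = 3087, so 4374 ≥ 3087.
Inductive step: suppose the statement holds for some p ≥ 7, so 2·3^p ≥ 9p^3.
Then 2·3^(p + 1) = 3·(2·3^p) ≥ 3·(9p^3).
Also, for p ≥ 7 we have 3·(9p^3) ≥ 9(p+1)^3, since 3 ≥ (1 + 1/p)^3 for all p ≥ 7.
Combining, 2·3^(p + 1) ≥ 9(p+1)^3.
Hence, by induction on m, the claim holds for every m ≥ 7.
Hence the smallest such N is 7.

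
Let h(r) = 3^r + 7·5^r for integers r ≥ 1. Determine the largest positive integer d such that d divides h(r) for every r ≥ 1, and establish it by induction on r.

Computing the first values: h(1) = 38 and h(2) = 184; gcd(38, 184) = 2, so d ≤ 2.
We prove 2 | 3^r + 7·5^r for all r ≥ 1 by induction on r.
Base case (r = 1): h(1) = 38 = 2·(19), so 2 | h(1).
Inductive step: suppose the statement holds for some i ≥ 1, i.e. 2 | h(i). Then
h(i+1) − 5·h(i) = (3^(i+1) + 7·5^(i+1)) − 5·(3^i + 7·5^i) = (1)·3^i·(3 − 5) = (-2)·3^i. Since 2 | h(i) by the inductive hypothesis, 2 | 5·h(i); and 2 | -2 since -2 = 2·-1. Therefore 2 | h(i+1).
By induction, the statement is established for all r ≥ 1.
Therefore the largest such d is 2.

d = 2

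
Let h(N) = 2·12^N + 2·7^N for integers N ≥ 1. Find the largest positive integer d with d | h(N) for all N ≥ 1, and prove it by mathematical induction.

d = 2

Computing the first values: h(1) = 38 and h(2) = 386; gcd(38, 386) = 2, so d ≤ 2.
We prove 2 | 2·12^N + 2·7^N for all N ≥ 1 by induction on N.
When N = 1: h(1) = 38 = 2·(19), so 2 | h(1).
Suppose the result is true for N = r, i.e. 2 | h(r). Then
h(r+1) − 12·h(r) = (2·12^(r+1) + 2·7^(r+1)) − 12·(2·12^r + 2·7^r) = (2)·7^r·(7 − 12) = (-10)·7^r. Since 2 | h(r) by the inductive hypothesis, 2 | 12·h(r); and 2 | -10 since -10 = 2·-5. Therefore 2 | h(r+1).
Hence, by induction on N, the claim holds for every N ≥ 1.
Therefore the largest such d is 2.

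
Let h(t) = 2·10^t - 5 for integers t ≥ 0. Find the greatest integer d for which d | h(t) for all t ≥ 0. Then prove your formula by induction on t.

Computing the first values: h(0) = -3 and h(1) = 15; gcd(-3, 15) = 3, so d ≤ 3.
We prove 3 | 2·10^t - 5 for all t ≥ 0 by induction on t.
Base step (t = 0): h(0) = -3 = 3·(-1), so 3 | h(0).
Inductive step: assume the claim holds for t = j, i.e. 3 | h(j). Then
h(j+1) = 2·10^(j+1) - 5 = 10·(2·10^j - 5) + 45 = 10·h(j) + 45. The first term is divisible by 3 by the inductive hypothesis, and 45 is divisible by 3. Hence 3 | h(j+1).
Hence, by induction on t, the claim holds for every t ≥ 0.
Therefore the largest such d is 3.

d = 3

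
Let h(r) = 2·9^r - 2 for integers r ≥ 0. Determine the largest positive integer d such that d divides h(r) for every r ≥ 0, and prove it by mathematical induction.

d = 16

Computing the first values: h(0) = 0 and h(1) = 16; gcd(0, 16) = 16, so d ≤ 16.
We prove 16 | 2·9^r - 2 for all r ≥ 0 by induction on r.
For the base case r = 0: h(0) = 0 = 16·(0), so 16 | h(0).
For the inductive step, assume it holds for an arbitrary m ≥ 0, i.e. 16 | h(m). Then
h(m+1) = 2·9^(m+1) - 2 = 9·(2·9^m - 2) + 16 = 9·h(m) + 16. The first term is divisible by 16 by the inductive hypothesis, and 16 is divisible by 16. Hence 16 | h(m+1).
By induction, the statement is established for all r ≥ 0.
Therefore the largest such d is 16.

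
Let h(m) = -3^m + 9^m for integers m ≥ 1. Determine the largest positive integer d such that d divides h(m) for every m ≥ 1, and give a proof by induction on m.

d = 6

Computing the first values: h(1) = 6 and h(2) = 72; gcd(6, 72) = 6, so d ≤ 6.
We prove 6 | -3^m + 9^m for all m ≥ 1 by induction on m.
Base step (m = 1): h(1) = 6 = 6·(1), so 6 | h(1).
Inductive step: suppose the statement holds for some i ≥ 1, i.e. 6 | h(i). Then
9^{i+1} − 3^{i+1} = 9·9^i − 3·3^i = 9·(9^i − 3^i) + (6)·3^i. The first term is divisible by 6 by the inductive hypothesis, and the second term (6)·3^i is divisible by 6 since 6 | 6. Hence 6 | h(i+1).
This completes the induction.
Therefore the largest such d is 6.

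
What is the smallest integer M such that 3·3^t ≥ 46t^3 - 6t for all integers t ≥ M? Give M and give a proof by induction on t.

At t = 8: 19683 < 23504, so the inequality fails and M ≥ 9. We prove 3·3^t ≥ 46t^3 - 6t for all t ≥ 9.
Base step (t = 9): 3·3^t = 59049 and 46t^3 - 6t = 33480, so 59049 ≥ 33480.
Inductive step: suppose the statement holds for some j ≥ 9, so 3·3^j ≥ 46j^3 - 6j.
Then 3·3^(j + 1) = 3·(3·3^j) ≥ 3·(46j^3 - 6j).
Also, for j ≥ 9 we have 3·(46j^3 - 6j) ≥ 46(j+1)^3 - 6(j+1), since 3·(46j^3 - 6j) − (46(j+1)^3 - 6(j+1)) = 92j^3 - 138j^2 - 150j - 40, which is nonnegative for all j ≥ 9.
Combining, 3·3^(j + 1) ≥ 46(j+1)^3 - 6(j+1).
Hence, by induction on t, the claim holds for every t ≥ 9.
Hence the smallest such M is 9.

M = 9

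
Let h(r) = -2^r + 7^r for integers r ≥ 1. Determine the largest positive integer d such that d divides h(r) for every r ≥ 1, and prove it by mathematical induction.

d = 5

Computing the first values: h(1) = 5 and h(2) = 45; gcd(5, 45) = 5, so d ≤ 5.
We prove 5 | -2^r + 7^r for all r ≥ 1 by induction on r.
When r = 1: h(1) = 5 = 5·(1), so 5 | h(1).
Inductive step: suppose the statement holds for some i ≥ 1, i.e. 5 | h(i). Then
7^{i+1} − 2^{i+1} = 7·7^i − 2·2^i = 7·(7^i − 2^i) + (5)·2^i. The first term is divisible by 5 by the inductive hypothesis, and the second term (5)·2^i is divisible by 5 since 5 | 5. Hence 5 | h(i+1).
By induction, the statement is established for all r ≥ 1.
Therefore the largest such d is 5.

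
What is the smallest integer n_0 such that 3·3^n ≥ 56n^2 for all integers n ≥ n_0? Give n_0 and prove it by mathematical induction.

n_0 = 6

At n = 5: 729 < 1400, so the inequality fails and n_0 ≥ 6. We prove 3·3^n ≥ 56n^2 for all n ≥ 6.
When n = 6: 3·3^n = 2187 and 56n^2 = 2016, so 2187 ≥ 2016.
Inductive step: assume the claim holds for n = j, so 3·3^j ≥ 56j^2.
Then 3·3^(j + 1) = 3·(3·3^j) ≥ 3·(56j^2).
Also, for j ≥ 6 we have 3·(56j^2) ≥ 56(j+1)^2, since 3 ≥ (1 + 1/j)^2 for all j ≥ 6.
Combining, 3·3^(j + 1) ≥ 56(j+1)^2.
By the principle of mathematical induction, the result holds for all n ≥ 6.
Hence the smallest such n_0 is 6.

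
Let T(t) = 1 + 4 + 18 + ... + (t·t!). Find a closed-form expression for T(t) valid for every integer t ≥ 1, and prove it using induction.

We claim T(t) = (t + 1)! - 1 for all t ≥ 1.
Base case (t = 1): T(1) = 1, and the closed form gives 1. They agree.
Inductive step: assume the claim holds for t = p, so T(p) = (p + 1)! - 1.
Then T(p+1) = T(p) + ((p + 1)(p + 1)!) = ((p + 1)! - 1) + ((p + 1)(p + 1)!).
Simplifying, T(p+1) = ((p+1) + 1)! - 1,
which is the closed form with t = p+1.
By the principle of mathematical induction, the result holds for all t ≥ 1.

T(t) = (t + 1)! - 1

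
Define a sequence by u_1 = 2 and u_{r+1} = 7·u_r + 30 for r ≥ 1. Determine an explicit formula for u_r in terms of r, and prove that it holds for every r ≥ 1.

Computing the first terms: u_1 = 2, u_2 = 44, u_3 = 338. This suggests u_r = 7^r - 5.
Base step (r = 1): the formula gives 2 = 2 = u_1.
Inductive step: assume the claim holds for r = p, so u_p = 7^p - 5.
Then u_{p+1} = 7·u_p + 30 = 7·(7^p - 5) + 30 = 7^(p + 1) - 5,
which is the claimed formula at r = p+1.
This completes the induction.

u_r = 7^r - 5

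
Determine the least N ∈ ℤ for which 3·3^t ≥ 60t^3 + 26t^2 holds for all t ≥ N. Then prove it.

N = 9

At t = 8: 19683 < 32384, so the inequality fails and N ≥ 9. We prove 3·3^t ≥ 60t^3 + 26t^2 for all t ≥ 9.
When t = 9: 3·3^t = 59049 and 60t^3 + 26t^2 = 45846, so 59049 ≥ 45846.
Inductive step: assume the claim holds for t = j, so 3·3^j ≥ 60j^3 + 26j^2.
Then 3·3^(j + 1) = 3·(3·3^j) ≥ 3·(60j^3 + 26j^2).
Also, for j ≥ 9 we have 3·(60j^3 + 26j^2) ≥ 60(j+1)^3 + 26(j+1)^2, since 3·(60j^3 + 26j^2) − (60(j+1)^3 + 26(j+1)^2) = 120j^3 - 128j^2 - 232j - 86, which is nonnegative for all j ≥ 9.
Combining, 3·3^(j + 1) ≥ 60(j+1)^3 + 26(j+1)^2.
This completes the induction.
Hence the smallest such N is 9.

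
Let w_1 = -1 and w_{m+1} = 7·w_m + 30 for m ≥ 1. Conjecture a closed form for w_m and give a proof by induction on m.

Computing the first terms: w_1 = -1, w_2 = 23, w_3 = 191. This suggests w_m = 4·7^(m - 1) - 5.
Base step (m = 1): the formula gives -1 = -1 = w_1.
Inductive step: assume the claim holds for m = j, so w_j = 4·7^(j - 1) - 5.
Then w_{j+1} = 7·w_j + 30 = 7·(4·7^(j - 1) - 5) + 30 = 4·7^j - 5 = 4·7^((j+1) - 1) - 5,
which is the claimed formula at m = j+1.
Hence, by induction on m, the claim holds for every m ≥ 1.

w_m = 4·7^(m - 1) - 5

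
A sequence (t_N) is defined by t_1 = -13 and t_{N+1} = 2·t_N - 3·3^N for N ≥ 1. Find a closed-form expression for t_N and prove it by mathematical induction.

Computing the first terms: t_1 = -13, t_2 = -35, t_3 = -97. This suggests t_N = -2^(N + 1) - 3^(N + 1).
Base case (N = 1): the formula gives -13 = -13 = t_1.
Inductive step: assume the claim holds for N = r, so t_r = -2^(r + 1) - 3^(r + 1).
Then t_{r+1} = 2·t_r - 3·3^r = 2·(-2^(r + 1) - 3^(r + 1)) - 3·3^r = -2^(r + 2) - 3^(r + 2) = -2^((r+1) + 1) - 3^((r+1) + 1),
which is the claimed formula at N = r+1.
By the principle of mathematical induction, the result holds for all N ≥ 1.

t_N = -2^(N + 1) - 3^(N + 1)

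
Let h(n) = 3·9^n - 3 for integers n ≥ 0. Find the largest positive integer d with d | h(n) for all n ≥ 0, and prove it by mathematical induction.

d = 24

Computing the first values: h(0) = 0 and h(1) = 24; gcd(0, 24) = 24, so d ≤ 24.
We prove 24 | 3·9^n - 3 for all n ≥ 0 by induction on n.
For the base case n = 0: h(0) = 0 = 24·(0), so 24 | h(0).
Inductive step: suppose the statement holds for some p ≥ 0, i.e. 24 | h(p). Then
h(p+1) = 3·9^(p+1) - 3 = 9·(3·9^p - 3) + 24 = 9·h(p) + 24. The first term is divisible by 24 by the inductive hypothesis, and 24 is divisible by 24. Hence 24 | h(p+1).
By induction, the statement is established for all n ≥ 0.
Therefore the largest such d is 24.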